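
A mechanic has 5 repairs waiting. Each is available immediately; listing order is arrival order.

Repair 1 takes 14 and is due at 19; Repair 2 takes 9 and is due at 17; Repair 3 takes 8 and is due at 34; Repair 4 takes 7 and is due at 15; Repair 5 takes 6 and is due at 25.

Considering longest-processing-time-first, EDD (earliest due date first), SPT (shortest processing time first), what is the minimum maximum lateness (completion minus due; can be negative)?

LPT (decreasing processing time): Repair 1 Repair 2 Repair 3 Repair 4 Repair 5.
Repair 1: 0→14, due 19, lateness -5
Repair 2: 14→23, due 17, lateness 6
Repair 3: 23→31, due 34, lateness -3
Repair 4: 31→38, due 15, lateness 23
Repair 5: 38→44, due 25, lateness 19
Maximum = 23.
EDD (increasing due date): Repair 4 Repair 2 Repair 1 Repair 5 Repair 3.
Repair 4: 0→7, due 15, lateness -8
Repair 2: 7→16, due 17, lateness -1
Repair 1: 16→30, due 19, lateness 11
Repair 5: 30→36, due 25, lateness 11
Repair 3: 36→44, due 34, lateness 10
Maximum = 11.
SPT (increasing processing time): Repair 5 Repair 4 Repair 3 Repair 2 Repair 1.
Repair 5: 0→6, due 25, lateness -19
Repair 4: 6→13, due 15, lateness -2
Repair 3: 13→21, due 34, lateness -13
Repair 2: 21→30, due 17, lateness 13
Repair 1: 30→44, due 19, lateness 25
Maximum = 25.
LPT 23, EDD 11, SPT 25 → minimum 11.

11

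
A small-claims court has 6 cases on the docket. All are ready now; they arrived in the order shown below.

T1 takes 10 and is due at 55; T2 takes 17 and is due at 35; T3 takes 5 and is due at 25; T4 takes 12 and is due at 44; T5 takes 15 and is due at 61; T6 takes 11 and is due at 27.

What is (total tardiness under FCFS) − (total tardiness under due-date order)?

40

FIFO (arrival order): T1 T2 T3 T4 T5 T6.
T1: 0→10, due 55, tardiness 0
T2: 10→27, due 35, tardiness 0
T3: 27→32, due 25, tardiness 7
T4: 32→44, due 44, tardiness 0
T5: 44→59, due 61, tardiness 0
T6: 59→70, due 27, tardiness 43
Sum = 0+0+7+0+0+43 = 50.
EDD (increasing due date): T3 T6 T2 T4 T1 T5.
T3: 0→5, due 25, tardiness 0
T6: 5→16, due 27, tardiness 0
T2: 16→33, due 35, tardiness 0
T4: 33→45, due 44, tardiness 1
T1: 45→55, due 55, tardiness 0
T5: 55→70, due 61, tardiness 9
Sum = 0+0+0+1+0+9 = 10.
Difference = 50 − 10 = 40.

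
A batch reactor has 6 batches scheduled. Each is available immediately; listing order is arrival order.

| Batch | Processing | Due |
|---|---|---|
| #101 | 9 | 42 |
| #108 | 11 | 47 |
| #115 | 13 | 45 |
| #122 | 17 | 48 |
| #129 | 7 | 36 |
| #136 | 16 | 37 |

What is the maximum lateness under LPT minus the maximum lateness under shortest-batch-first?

12

LPT (decreasing processing time): #122 #136 #115 #108 #101 #129.
#122: 0→17, due 48, lateness -31
#136: 17→33, due 37, lateness -4
#115: 33→46, due 45, lateness 1
#108: 46→57, due 47, lateness 10
#101: 57→66, due 42, lateness 24
#129: 66→73, due 36, lateness 37
Maximum = 37.
SPT (increasing processing time): #129 #101 #108 #115 #136 #122.
#129: 0→7, due 36, lateness -29
#101: 7→16, due 42, lateness -26
#108: 16→27, due 47, lateness -20
#115: 27→40, due 45, lateness -5
#136: 40→56, due 37, lateness 19
#122: 56→73, due 48, lateness 25
Maximum = 25.
Difference = 37 − 25 = 12.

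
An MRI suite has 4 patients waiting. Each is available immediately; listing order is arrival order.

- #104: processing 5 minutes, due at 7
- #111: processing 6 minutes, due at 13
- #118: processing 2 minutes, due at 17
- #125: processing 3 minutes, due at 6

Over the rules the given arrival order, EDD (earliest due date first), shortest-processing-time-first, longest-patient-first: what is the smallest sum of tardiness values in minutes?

2

FIFO (arrival order): #104 #111 #118 #125.
#104: 0→5, due 7, tardiness 0
#111: 5→11, due 13, tardiness 0
#118: 11→13, due 17, tardiness 0
#125: 13→16, due 6, tardiness 10
Sum = 0+0+0+10 = 10.
EDD (increasing due date): #125 #104 #111 #118.
#125: 0→3, due 6, tardiness 0
#104: 3→8, due 7, tardiness 1
#111: 8→14, due 13, tardiness 1
#118: 14→16, due 17, tardiness 0
Sum = 0+1+1+0 = 2.
SPT (increasing processing time): #118 #125 #104 #111.
#118: 0→2, due 17, tardiness 0
#125: 2→5, due 6, tardiness 0
#104: 5→10, due 7, tardiness 3
#111: 10→16, due 13, tardiness 3
Sum = 0+0+3+3 = 6.
LPT (decreasing processing time): #111 #104 #125 #118.
#111: 0→6, due 13, tardiness 0
#104: 6→11, due 7, tardiness 4
#125: 11→14, due 6, tardiness 8
#118: 14→16, due 17, tardiness 0
Sum = 0+4+8+0 = 12.
FIFO 10, EDD 2, SPT 6, LPT 12 → minimum 2.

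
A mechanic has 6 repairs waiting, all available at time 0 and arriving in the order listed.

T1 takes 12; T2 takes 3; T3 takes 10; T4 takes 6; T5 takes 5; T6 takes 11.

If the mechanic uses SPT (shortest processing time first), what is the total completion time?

131

SPT (increasing processing time): T2 T5 T4 T3 T6 T1.
T2: 0→3
T5: 3→8
T4: 8→14
T3: 14→24
T6: 24→35
T1: 35→47
Sum = 3+8+14+24+35+47 = 131.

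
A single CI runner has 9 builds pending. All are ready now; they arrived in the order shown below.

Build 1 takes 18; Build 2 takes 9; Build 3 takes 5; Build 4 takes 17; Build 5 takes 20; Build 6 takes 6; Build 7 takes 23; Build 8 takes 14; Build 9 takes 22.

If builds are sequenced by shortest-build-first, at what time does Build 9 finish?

111

SPT (increasing processing time): Build 3 Build 6 Build 2 Build 8 Build 4 Build 1 Build 5 Build 9 Build 7.
Build 3: 0→5
Build 6: 5→11
Build 2: 11→20
Build 8: 20→34
Build 4: 34→51
Build 1: 51→69
Build 5: 69→89
Build 9: 89→111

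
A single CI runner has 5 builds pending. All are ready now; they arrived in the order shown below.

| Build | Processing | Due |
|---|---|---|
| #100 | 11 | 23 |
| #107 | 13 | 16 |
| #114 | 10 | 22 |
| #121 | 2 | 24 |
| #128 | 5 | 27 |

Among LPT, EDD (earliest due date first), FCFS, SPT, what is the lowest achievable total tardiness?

30

LPT (decreasing processing time): #107 #100 #114 #128 #121.
#107: 0→13, due 16, tardiness 0
#100: 13→24, due 23, tardiness 1
#114: 24→34, due 22, tardiness 12
#128: 34→39, due 27, tardiness 12
#121: 39→41, due 24, tardiness 17
Sum = 0+1+12+12+17 = 42.
EDD (increasing due date): #107 #114 #100 #121 #128.
#107: 0→13, due 16, tardiness 0
#114: 13→23, due 22, tardiness 1
#100: 23→34, due 23, tardiness 11
#121: 34→36, due 24, tardiness 12
#128: 36→41, due 27, tardiness 14
Sum = 0+1+11+12+14 = 38.
FIFO (arrival order): #100 #107 #114 #121 #128.
#100: 0→11, due 23, tardiness 0
#107: 11→24, due 16, tardiness 8
#114: 24→34, due 22, tardiness 12
#121: 34→36, due 24, tardiness 12
#128: 36→41, due 27, tardiness 14
Sum = 0+8+12+12+14 = 46.
SPT (increasing processing time): #121 #128 #114 #100 #107.
#121: 0→2, due 24, tardiness 0
#128: 2→7, due 27, tardiness 0
#114: 7→17, due 22, tardiness 0
#100: 17→28, due 23, tardiness 5
#107: 28→41, due 16, tardiness 25
Sum = 0+0+0+5+25 = 30.
LPT 42, EDD 38, FIFO 46, SPT 30 → minimum 30.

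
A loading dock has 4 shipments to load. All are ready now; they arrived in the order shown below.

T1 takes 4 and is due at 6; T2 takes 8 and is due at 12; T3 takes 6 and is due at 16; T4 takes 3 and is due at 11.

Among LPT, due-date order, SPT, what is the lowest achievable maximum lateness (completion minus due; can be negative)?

5

LPT (decreasing processing time): T2 T3 T1 T4.
T2: 0→8, due 12, lateness -4
T3: 8→14, due 16, lateness -2
T1: 14→18, due 6, lateness 12
T4: 18→21, due 11, lateness 10
Maximum = 12.
EDD (increasing due date): T1 T4 T2 T3.
T1: 0→4, due 6, lateness -2
T4: 4→7, due 11, lateness -4
T2: 7→15, due 12, lateness 3
T3: 15→21, due 16, lateness 5
Maximum = 5.
SPT (increasing processing time): T4 T1 T3 T2.
T4: 0→3, due 11, lateness -8
T1: 3→7, due 6, lateness 1
T3: 7→13, due 16, lateness -3
T2: 13→21, due 12, lateness 9
Maximum = 9.
LPT 12, EDD 5, SPT 9 → minimum 5.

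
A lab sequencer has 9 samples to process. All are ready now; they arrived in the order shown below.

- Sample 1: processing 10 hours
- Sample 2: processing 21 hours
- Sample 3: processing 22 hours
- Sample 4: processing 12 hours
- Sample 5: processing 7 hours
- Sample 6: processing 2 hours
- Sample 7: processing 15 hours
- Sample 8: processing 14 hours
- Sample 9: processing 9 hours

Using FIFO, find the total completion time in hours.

FIFO (arrival order): Sample 1 Sample 2 Sample 3 Sample 4 Sample 5 Sample 6 Sample 7 Sample 8 Sample 9.
Sample 1: 0→10
Sample 2: 10→31
Sample 3: 31→53
Sample 4: 53→65
Sample 5: 65→72
Sample 6: 72→74
Sample 7: 74→89
Sample 8: 89→103
Sample 9: 103→112
Sum = 10+31+53+65+72+74+89+103+112 = 609.

609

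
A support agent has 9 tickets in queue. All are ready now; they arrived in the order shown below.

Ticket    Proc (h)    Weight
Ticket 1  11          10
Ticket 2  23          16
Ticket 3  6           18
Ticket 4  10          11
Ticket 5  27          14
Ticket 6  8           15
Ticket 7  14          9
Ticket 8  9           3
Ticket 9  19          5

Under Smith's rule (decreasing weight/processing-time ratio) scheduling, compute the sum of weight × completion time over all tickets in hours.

WSPT (decreasing weight/processing-time ratio): Ticket 3 Ticket 6 Ticket 4 Ticket 1 Ticket 2 Ticket 7 Ticket 5 Ticket 8 Ticket 9.
Ticket 3: finishes 6, weight 18, w·C = 108
Ticket 6: finishes 14, weight 15, w·C = 210
Ticket 4: finishes 24, weight 11, w·C = 264
Ticket 1: finishes 35, weight 10, w·C = 350
Ticket 2: finishes 58, weight 16, w·C = 928
Ticket 7: finishes 72, weight 9, w·C = 648
Ticket 5: finishes 99, weight 14, w·C = 1386
Ticket 8: finishes 108, weight 3, w·C = 324
Ticket 9: finishes 127, weight 5, w·C = 635
Sum = 108+210+264+350+928+648+1386+324+635 = 4853.

4853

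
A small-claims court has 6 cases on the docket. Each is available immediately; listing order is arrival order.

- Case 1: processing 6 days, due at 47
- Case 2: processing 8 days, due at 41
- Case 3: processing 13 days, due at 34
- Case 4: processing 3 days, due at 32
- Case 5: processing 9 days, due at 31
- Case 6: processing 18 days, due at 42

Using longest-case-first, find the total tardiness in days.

48

LPT (decreasing processing time): Case 6 Case 3 Case 5 Case 2 Case 1 Case 4.
Case 6: 0→18, due 42, tardiness 0
Case 3: 18→31, due 34, tardiness 0
Case 5: 31→40, due 31, tardiness 9
Case 2: 40→48, due 41, tardiness 7
Case 1: 48→54, due 47, tardiness 7
Case 4: 54→57, due 32, tardiness 25
Sum = 0+0+9+7+7+25 = 48.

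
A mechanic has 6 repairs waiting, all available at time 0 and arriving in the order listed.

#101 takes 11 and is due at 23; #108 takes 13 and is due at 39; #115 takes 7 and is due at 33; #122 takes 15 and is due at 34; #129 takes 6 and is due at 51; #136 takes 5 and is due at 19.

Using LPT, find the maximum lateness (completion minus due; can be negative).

38

LPT (decreasing processing time): #122 #108 #101 #115 #129 #136.
#122: 0→15, due 34, lateness -19
#108: 15→28, due 39, lateness -11
#101: 28→39, due 23, lateness 16
#115: 39→46, due 33, lateness 13
#129: 46→52, due 51, lateness 1
#136: 52→57, due 19, lateness 38
Maximum = 38.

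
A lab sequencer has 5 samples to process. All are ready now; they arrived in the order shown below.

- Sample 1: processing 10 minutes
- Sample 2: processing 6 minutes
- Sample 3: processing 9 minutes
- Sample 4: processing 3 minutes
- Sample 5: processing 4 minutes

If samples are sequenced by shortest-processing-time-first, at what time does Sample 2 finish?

SPT (increasing processing time): Sample 4 Sample 5 Sample 2 Sample 3 Sample 1.
Sample 4: 0→3
Sample 5: 3→7
Sample 2: 7→13

13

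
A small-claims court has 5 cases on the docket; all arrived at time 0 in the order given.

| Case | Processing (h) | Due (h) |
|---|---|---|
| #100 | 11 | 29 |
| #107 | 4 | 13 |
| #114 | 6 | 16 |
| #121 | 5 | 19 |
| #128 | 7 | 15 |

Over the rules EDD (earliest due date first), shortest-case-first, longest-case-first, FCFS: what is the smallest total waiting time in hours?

EDD (increasing due date): #107 #128 #114 #121 #100.
#107: waits 0, runs 0→4
#128: waits 4, runs 4→11
#114: waits 11, runs 11→17
#121: waits 17, runs 17→22
#100: waits 22, runs 22→33
Sum = 0+4+11+17+22 = 54.
SPT (increasing processing time): #107 #121 #114 #128 #100.
#107: waits 0, runs 0→4
#121: waits 4, runs 4→9
#114: waits 9, runs 9→15
#128: waits 15, runs 15→22
#100: waits 22, runs 22→33
Sum = 0+4+9+15+22 = 50.
LPT (decreasing processing time): #100 #128 #114 #121 #107.
#100: waits 0, runs 0→11
#128: waits 11, runs 11→18
#114: waits 18, runs 18→24
#121: waits 24, runs 24→29
#107: waits 29, runs 29→33
Sum = 0+11+18+24+29 = 82.
FIFO (arrival order): #100 #107 #114 #121 #128.
#100: waits 0, runs 0→11
#107: waits 11, runs 11→15
#114: waits 15, runs 15→21
#121: waits 21, runs 21→26
#128: waits 26, runs 26→33
Sum = 0+11+15+21+26 = 73.
EDD 54, SPT 50, LPT 82, FIFO 73 → minimum 50.

50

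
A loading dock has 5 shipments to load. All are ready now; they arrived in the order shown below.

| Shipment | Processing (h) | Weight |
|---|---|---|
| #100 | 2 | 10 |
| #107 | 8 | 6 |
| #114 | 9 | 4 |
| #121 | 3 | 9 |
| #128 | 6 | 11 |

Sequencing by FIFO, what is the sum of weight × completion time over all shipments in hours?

662

FIFO (arrival order): #100 #107 #114 #121 #128.
#100: finishes 2, weight 10, w·C = 20
#107: finishes 10, weight 6, w·C = 60
#114: finishes 19, weight 4, w·C = 76
#121: finishes 22, weight 9, w·C = 198
#128: finishes 28, weight 11, w·C = 308
Sum = 20+60+76+198+308 = 662.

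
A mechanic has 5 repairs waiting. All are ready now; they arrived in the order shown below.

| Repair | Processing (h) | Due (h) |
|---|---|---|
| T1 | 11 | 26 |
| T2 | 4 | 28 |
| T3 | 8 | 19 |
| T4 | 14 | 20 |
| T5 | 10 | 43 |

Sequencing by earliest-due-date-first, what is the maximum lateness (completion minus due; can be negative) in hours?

9

EDD (increasing due date): T3 T4 T1 T2 T5.
T3: 0→8, due 19, lateness -11
T4: 8→22, due 20, lateness 2
T1: 22→33, due 26, lateness 7
T2: 33→37, due 28, lateness 9
T5: 37→47, due 43, lateness 4
Maximum = 9.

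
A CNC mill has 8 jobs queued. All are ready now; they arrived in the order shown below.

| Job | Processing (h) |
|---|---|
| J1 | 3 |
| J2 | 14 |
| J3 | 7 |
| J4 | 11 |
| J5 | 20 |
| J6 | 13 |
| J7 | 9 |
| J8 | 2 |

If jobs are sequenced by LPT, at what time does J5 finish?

20

LPT (decreasing processing time): J5 J2 J6 J4 J7 J3 J1 J8.
J5: 0→20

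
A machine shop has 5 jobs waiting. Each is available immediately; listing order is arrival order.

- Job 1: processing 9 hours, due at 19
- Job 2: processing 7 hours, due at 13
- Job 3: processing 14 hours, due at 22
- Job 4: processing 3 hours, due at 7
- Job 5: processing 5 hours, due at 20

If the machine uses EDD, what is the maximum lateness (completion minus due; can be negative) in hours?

EDD (increasing due date): Job 4 Job 2 Job 1 Job 5 Job 3.
Job 4: 0→3, due 7, lateness -4
Job 2: 3→10, due 13, lateness -3
Job 1: 10→19, due 19, lateness 0
Job 5: 19→24, due 20, lateness 4
Job 3: 24→38, due 22, lateness 16
Maximum = 16.

16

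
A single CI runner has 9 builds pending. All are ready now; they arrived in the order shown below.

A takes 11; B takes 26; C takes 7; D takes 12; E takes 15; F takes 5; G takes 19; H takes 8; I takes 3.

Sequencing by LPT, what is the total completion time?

LPT (decreasing processing time): B G E D A H C F I.
B: 0→26
G: 26→45
E: 45→60
D: 60→72
A: 72→83
H: 83→91
C: 91→98
F: 98→103
I: 103→106
Sum = 26+45+60+72+83+91+98+103+106 = 684.

684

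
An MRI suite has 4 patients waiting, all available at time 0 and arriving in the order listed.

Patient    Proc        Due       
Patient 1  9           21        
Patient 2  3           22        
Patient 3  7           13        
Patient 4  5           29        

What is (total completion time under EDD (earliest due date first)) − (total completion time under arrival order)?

2

EDD (increasing due date): Patient 3 Patient 1 Patient 2 Patient 4.
Patient 3: 0→7
Patient 1: 7→16
Patient 2: 16→19
Patient 4: 19→24
Sum = 7+16+19+24 = 66.
FIFO (arrival order): Patient 1 Patient 2 Patient 3 Patient 4.
Patient 1: 0→9
Patient 2: 9→12
Patient 3: 12→19
Patient 4: 19→24
Sum = 9+12+19+24 = 64.
Difference = 66 − 64 = 2.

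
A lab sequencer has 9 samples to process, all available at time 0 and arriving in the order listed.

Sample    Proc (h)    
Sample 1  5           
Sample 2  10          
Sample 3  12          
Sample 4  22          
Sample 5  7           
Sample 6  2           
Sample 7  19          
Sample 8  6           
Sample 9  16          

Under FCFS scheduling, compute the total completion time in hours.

469

FIFO (arrival order): Sample 1 Sample 2 Sample 3 Sample 4 Sample 5 Sample 6 Sample 7 Sample 8 Sample 9.
Sample 1: 0→5
Sample 2: 5→15
Sample 3: 15→27
Sample 4: 27→49
Sample 5: 49→56
Sample 6: 56→58
Sample 7: 58→77
Sample 8: 77→83
Sample 9: 83→99
Sum = 5+15+27+49+56+58+77+83+99 = 469.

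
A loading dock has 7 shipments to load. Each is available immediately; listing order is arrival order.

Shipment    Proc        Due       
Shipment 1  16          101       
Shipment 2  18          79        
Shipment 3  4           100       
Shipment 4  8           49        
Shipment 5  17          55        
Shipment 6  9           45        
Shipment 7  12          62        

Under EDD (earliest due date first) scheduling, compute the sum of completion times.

EDD (increasing due date): Shipment 6 Shipment 4 Shipment 5 Shipment 7 Shipment 2 Shipment 3 Shipment 1.
Shipment 6: 0→9
Shipment 4: 9→17
Shipment 5: 17→34
Shipment 7: 34→46
Shipment 2: 46→64
Shipment 3: 64→68
Shipment 1: 68→84
Sum = 9+17+34+46+64+68+84 = 322.

322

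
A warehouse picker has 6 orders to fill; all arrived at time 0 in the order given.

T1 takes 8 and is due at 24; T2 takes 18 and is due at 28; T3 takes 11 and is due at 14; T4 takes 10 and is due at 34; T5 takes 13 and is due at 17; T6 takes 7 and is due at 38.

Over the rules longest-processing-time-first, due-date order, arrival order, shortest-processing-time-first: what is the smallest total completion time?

199

LPT (decreasing processing time): T2 T5 T3 T4 T1 T6.
T2: 0→18
T5: 18→31
T3: 31→42
T4: 42→52
T1: 52→60
T6: 60→67
Sum = 18+31+42+52+60+67 = 270.
EDD (increasing due date): T3 T5 T1 T2 T4 T6.
T3: 0→11
T5: 11→24
T1: 24→32
T2: 32→50
T4: 50→60
T6: 60→67
Sum = 11+24+32+50+60+67 = 244.
FIFO (arrival order): T1 T2 T3 T4 T5 T6.
T1: 0→8
T2: 8→26
T3: 26→37
T4: 37→47
T5: 47→60
T6: 60→67
Sum = 8+26+37+47+60+67 = 245.
SPT (increasing processing time): T6 T1 T4 T3 T5 T2.
T6: 0→7
T1: 7→15
T4: 15→25
T3: 25→36
T5: 36→49
T2: 49→67
Sum = 7+15+25+36+49+67 = 199.
LPT 270, EDD 244, FIFO 245, SPT 199 → minimum 199.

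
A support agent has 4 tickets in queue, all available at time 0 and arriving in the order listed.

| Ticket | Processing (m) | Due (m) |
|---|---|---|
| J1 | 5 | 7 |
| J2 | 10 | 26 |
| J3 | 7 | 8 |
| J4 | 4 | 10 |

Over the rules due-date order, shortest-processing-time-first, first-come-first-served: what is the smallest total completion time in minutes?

55

EDD (increasing due date): J1 J3 J4 J2.
J1: 0→5
J3: 5→12
J4: 12→16
J2: 16→26
Sum = 5+12+16+26 = 59.
SPT (increasing processing time): J4 J1 J3 J2.
J4: 0→4
J1: 4→9
J3: 9→16
J2: 16→26
Sum = 4+9+16+26 = 55.
FIFO (arrival order): J1 J2 J3 J4.
J1: 0→5
J2: 5→15
J3: 15→22
J4: 22→26
Sum = 5+15+22+26 = 68.
EDD 59, SPT 55, FIFO 68 → minimum 55.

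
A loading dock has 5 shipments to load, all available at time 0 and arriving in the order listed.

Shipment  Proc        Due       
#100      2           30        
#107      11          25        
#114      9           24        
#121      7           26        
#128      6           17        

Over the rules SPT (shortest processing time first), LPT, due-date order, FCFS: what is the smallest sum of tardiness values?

SPT (increasing processing time): #100 #128 #121 #114 #107.
#100: 0→2, due 30, tardiness 0
#128: 2→8, due 17, tardiness 0
#121: 8→15, due 26, tardiness 0
#114: 15→24, due 24, tardiness 0
#107: 24→35, due 25, tardiness 10
Sum = 0+0+0+0+10 = 10.
LPT (decreasing processing time): #107 #114 #121 #128 #100.
#107: 0→11, due 25, tardiness 0
#114: 11→20, due 24, tardiness 0
#121: 20→27, due 26, tardiness 1
#128: 27→33, due 17, tardiness 16
#100: 33→35, due 30, tardiness 5
Sum = 0+0+1+16+5 = 22.
EDD (increasing due date): #128 #114 #107 #121 #100.
#128: 0→6, due 17, tardiness 0
#114: 6→15, due 24, tardiness 0
#107: 15→26, due 25, tardiness 1
#121: 26→33, due 26, tardiness 7
#100: 33→35, due 30, tardiness 5
Sum = 0+0+1+7+5 = 13.
FIFO (arrival order): #100 #107 #114 #121 #128.
#100: 0→2, due 30, tardiness 0
#107: 2→13, due 25, tardiness 0
#114: 13→22, due 24, tardiness 0
#121: 22→29, due 26, tardiness 3
#128: 29→35, due 17, tardiness 18
Sum = 0+0+0+3+18 = 21.
SPT 10, LPT 22, EDD 13, FIFO 21 → minimum 10.

10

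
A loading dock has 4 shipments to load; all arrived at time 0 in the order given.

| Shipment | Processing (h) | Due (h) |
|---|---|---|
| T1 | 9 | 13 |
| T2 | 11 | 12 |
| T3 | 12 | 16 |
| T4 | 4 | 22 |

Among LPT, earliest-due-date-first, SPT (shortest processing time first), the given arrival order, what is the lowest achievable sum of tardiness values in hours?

32

LPT (decreasing processing time): T3 T2 T1 T4.
T3: 0→12, due 16, tardiness 0
T2: 12→23, due 12, tardiness 11
T1: 23→32, due 13, tardiness 19
T4: 32→36, due 22, tardiness 14
Sum = 0+11+19+14 = 44.
EDD (increasing due date): T2 T1 T3 T4.
T2: 0→11, due 12, tardiness 0
T1: 11→20, due 13, tardiness 7
T3: 20→32, due 16, tardiness 16
T4: 32→36, due 22, tardiness 14
Sum = 0+7+16+14 = 37.
SPT (increasing processing time): T4 T1 T2 T3.
T4: 0→4, due 22, tardiness 0
T1: 4→13, due 13, tardiness 0
T2: 13→24, due 12, tardiness 12
T3: 24→36, due 16, tardiness 20
Sum = 0+0+12+20 = 32.
FIFO (arrival order): T1 T2 T3 T4.
T1: 0→9, due 13, tardiness 0
T2: 9→20, due 12, tardiness 8
T3: 20→32, due 16, tardiness 16
T4: 32→36, due 22, tardiness 14
Sum = 0+8+16+14 = 38.
LPT 44, EDD 37, SPT 32, FIFO 38 → minimum 32.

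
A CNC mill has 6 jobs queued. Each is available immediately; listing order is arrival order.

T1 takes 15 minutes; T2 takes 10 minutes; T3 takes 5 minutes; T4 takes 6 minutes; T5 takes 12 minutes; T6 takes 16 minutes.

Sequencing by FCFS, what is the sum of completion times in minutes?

FIFO (arrival order): T1 T2 T3 T4 T5 T6.
T1: 0→15
T2: 15→25
T3: 25→30
T4: 30→36
T5: 36→48
T6: 48→64
Sum = 15+25+30+36+48+64 = 218.

218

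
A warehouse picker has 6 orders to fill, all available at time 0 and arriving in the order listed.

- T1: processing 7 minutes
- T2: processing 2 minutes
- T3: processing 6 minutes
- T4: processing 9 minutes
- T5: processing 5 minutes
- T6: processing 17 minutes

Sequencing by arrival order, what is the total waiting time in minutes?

84

FIFO (arrival order): T1 T2 T3 T4 T5 T6.
T1: waits 0, runs 0→7
T2: waits 7, runs 7→9
T3: waits 9, runs 9→15
T4: waits 15, runs 15→24
T5: waits 24, runs 24→29
T6: waits 29, runs 29→46
Sum = 0+7+9+15+24+29 = 84.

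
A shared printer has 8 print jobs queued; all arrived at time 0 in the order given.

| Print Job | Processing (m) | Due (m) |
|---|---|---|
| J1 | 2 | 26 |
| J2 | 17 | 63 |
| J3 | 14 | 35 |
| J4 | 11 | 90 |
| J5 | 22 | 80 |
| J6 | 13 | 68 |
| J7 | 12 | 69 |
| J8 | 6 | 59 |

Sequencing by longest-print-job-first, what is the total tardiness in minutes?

134

LPT (decreasing processing time): J5 J2 J3 J6 J7 J4 J8 J1.
J5: 0→22, due 80, tardiness 0
J2: 22→39, due 63, tardiness 0
J3: 39→53, due 35, tardiness 18
J6: 53→66, due 68, tardiness 0
J7: 66→78, due 69, tardiness 9
J4: 78→89, due 90, tardiness 0
J8: 89→95, due 59, tardiness 36
J1: 95→97, due 26, tardiness 71
Sum = 0+0+18+0+9+0+36+71 = 134.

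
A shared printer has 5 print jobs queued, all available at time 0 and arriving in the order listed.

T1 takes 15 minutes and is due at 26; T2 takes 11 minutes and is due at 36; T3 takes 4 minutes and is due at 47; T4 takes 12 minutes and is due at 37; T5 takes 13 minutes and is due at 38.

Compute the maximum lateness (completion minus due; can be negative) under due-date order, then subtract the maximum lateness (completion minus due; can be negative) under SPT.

-16

EDD (increasing due date): T1 T2 T4 T5 T3.
T1: 0→15, due 26, lateness -11
T2: 15→26, due 36, lateness -10
T4: 26→38, due 37, lateness 1
T5: 38→51, due 38, lateness 13
T3: 51→55, due 47, lateness 8
Maximum = 13.
SPT (increasing processing time): T3 T2 T4 T5 T1.
T3: 0→4, due 47, lateness -43
T2: 4→15, due 36, lateness -21
T4: 15→27, due 37, lateness -10
T5: 27→40, due 38, lateness 2
T1: 40→55, due 26, lateness 29
Maximum = 29.
Difference = 13 − 29 = -16.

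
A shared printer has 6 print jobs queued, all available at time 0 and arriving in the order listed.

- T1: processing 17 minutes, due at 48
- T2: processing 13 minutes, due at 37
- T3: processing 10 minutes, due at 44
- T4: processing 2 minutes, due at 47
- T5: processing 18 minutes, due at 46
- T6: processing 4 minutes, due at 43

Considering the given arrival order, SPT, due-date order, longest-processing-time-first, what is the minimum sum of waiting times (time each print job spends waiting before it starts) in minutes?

99

FIFO (arrival order): T1 T2 T3 T4 T5 T6.
T1: waits 0, runs 0→17
T2: waits 17, runs 17→30
T3: waits 30, runs 30→40
T4: waits 40, runs 40→42
T5: waits 42, runs 42→60
T6: waits 60, runs 60→64
Sum = 0+17+30+40+42+60 = 189.
SPT (increasing processing time): T4 T6 T3 T2 T1 T5.
T4: waits 0, runs 0→2
T6: waits 2, runs 2→6
T3: waits 6, runs 6→16
T2: waits 16, runs 16→29
T1: waits 29, runs 29→46
T5: waits 46, runs 46→64
Sum = 0+2+6+16+29+46 = 99.
EDD (increasing due date): T2 T6 T3 T5 T4 T1.
T2: waits 0, runs 0→13
T6: waits 13, runs 13→17
T3: waits 17, runs 17→27
T5: waits 27, runs 27→45
T4: waits 45, runs 45→47
T1: waits 47, runs 47→64
Sum = 0+13+17+27+45+47 = 149.
LPT (decreasing processing time): T5 T1 T2 T3 T6 T4.
T5: waits 0, runs 0→18
T1: waits 18, runs 18→35
T2: waits 35, runs 35→48
T3: waits 48, runs 48→58
T6: waits 58, runs 58→62
T4: waits 62, runs 62→64
Sum = 0+18+35+48+58+62 = 221.
FIFO 189, SPT 99, EDD 149, LPT 221 → minimum 99.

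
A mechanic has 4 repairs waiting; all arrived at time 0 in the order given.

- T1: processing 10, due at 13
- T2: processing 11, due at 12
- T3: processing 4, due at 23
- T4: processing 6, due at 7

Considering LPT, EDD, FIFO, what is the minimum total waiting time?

50

LPT (decreasing processing time): T2 T1 T4 T3.
T2: waits 0, runs 0→11
T1: waits 11, runs 11→21
T4: waits 21, runs 21→27
T3: waits 27, runs 27→31
Sum = 0+11+21+27 = 59.
EDD (increasing due date): T4 T2 T1 T3.
T4: waits 0, runs 0→6
T2: waits 6, runs 6→17
T1: waits 17, runs 17→27
T3: waits 27, runs 27→31
Sum = 0+6+17+27 = 50.
FIFO (arrival order): T1 T2 T3 T4.
T1: waits 0, runs 0→10
T2: waits 10, runs 10→21
T3: waits 21, runs 21→25
T4: waits 25, runs 25→31
Sum = 0+10+21+25 = 56.
LPT 59, EDD 50, FIFO 56 → minimum 50.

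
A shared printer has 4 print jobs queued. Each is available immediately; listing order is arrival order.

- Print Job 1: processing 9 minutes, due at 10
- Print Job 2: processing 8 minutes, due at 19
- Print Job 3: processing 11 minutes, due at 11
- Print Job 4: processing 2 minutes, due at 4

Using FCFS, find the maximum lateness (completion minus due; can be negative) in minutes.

FIFO (arrival order): Print Job 1 Print Job 2 Print Job 3 Print Job 4.
Print Job 1: 0→9, due 10, lateness -1
Print Job 2: 9→17, due 19, lateness -2
Print Job 3: 17→28, due 11, lateness 17
Print Job 4: 28→30, due 4, lateness 26
Maximum = 26.

26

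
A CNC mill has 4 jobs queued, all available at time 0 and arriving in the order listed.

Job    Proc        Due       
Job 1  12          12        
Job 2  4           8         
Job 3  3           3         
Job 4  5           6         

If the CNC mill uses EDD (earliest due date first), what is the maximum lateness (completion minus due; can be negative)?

EDD (increasing due date): Job 3 Job 4 Job 2 Job 1.
Job 3: 0→3, due 3, lateness 0
Job 4: 3→8, due 6, lateness 2
Job 2: 8→12, due 8, lateness 4
Job 1: 12→24, due 12, lateness 12
Maximum = 12.

12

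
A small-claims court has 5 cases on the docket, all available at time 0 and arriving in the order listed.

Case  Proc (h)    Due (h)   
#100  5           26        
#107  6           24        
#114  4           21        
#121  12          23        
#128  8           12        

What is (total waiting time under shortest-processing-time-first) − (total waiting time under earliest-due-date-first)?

-23

SPT (increasing processing time): #114 #100 #107 #128 #121.
#114: waits 0, runs 0→4
#100: waits 4, runs 4→9
#107: waits 9, runs 9→15
#128: waits 15, runs 15→23
#121: waits 23, runs 23→35
Sum = 0+4+9+15+23 = 51.
EDD (increasing due date): #128 #114 #121 #107 #100.
#128: waits 0, runs 0→8
#114: waits 8, runs 8→12
#121: waits 12, runs 12→24
#107: waits 24, runs 24→30
#100: waits 30, runs 30→35
Sum = 0+8+12+24+30 = 74.
Difference = 51 − 74 = -23.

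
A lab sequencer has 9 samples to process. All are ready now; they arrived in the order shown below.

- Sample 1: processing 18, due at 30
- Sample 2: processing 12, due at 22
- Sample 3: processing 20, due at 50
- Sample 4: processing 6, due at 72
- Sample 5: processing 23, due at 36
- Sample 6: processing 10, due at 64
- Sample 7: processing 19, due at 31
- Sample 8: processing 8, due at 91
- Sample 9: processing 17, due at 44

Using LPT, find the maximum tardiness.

87

LPT (decreasing processing time): Sample 5 Sample 3 Sample 7 Sample 1 Sample 9 Sample 2 Sample 6 Sample 8 Sample 4.
Sample 5: 0→23, due 36, tardiness 0
Sample 3: 23→43, due 50, tardiness 0
Sample 7: 43→62, due 31, tardiness 31
Sample 1: 62→80, due 30, tardiness 50
Sample 9: 80→97, due 44, tardiness 53
Sample 2: 97→109, due 22, tardiness 87
Sample 6: 109→119, due 64, tardiness 55
Sample 8: 119→127, due 91, tardiness 36
Sample 4: 127→133, due 72, tardiness 61
Maximum = 87.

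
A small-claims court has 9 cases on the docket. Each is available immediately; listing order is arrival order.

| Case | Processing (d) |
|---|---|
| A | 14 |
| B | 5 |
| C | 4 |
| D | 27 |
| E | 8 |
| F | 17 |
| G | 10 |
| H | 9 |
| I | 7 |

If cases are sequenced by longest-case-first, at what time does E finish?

85

LPT (decreasing processing time): D F A G H E I B C.
D: 0→27
F: 27→44
A: 44→58
G: 58→68
H: 68→77
E: 77→85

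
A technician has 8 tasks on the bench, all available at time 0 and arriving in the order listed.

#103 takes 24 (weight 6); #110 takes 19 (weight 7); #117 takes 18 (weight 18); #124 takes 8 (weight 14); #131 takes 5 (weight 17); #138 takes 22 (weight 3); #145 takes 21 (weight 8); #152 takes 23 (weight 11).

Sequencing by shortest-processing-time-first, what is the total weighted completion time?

SPT (increasing processing time): #131 #124 #117 #110 #145 #138 #152 #103.
#131: finishes 5, weight 17, w·C = 85
#124: finishes 13, weight 14, w·C = 182
#117: finishes 31, weight 18, w·C = 558
#110: finishes 50, weight 7, w·C = 350
#145: finishes 71, weight 8, w·C = 568
#138: finishes 93, weight 3, w·C = 279
#152: finishes 116, weight 11, w·C = 1276
#103: finishes 140, weight 6, w·C = 840
Sum = 85+182+558+350+568+279+1276+840 = 4138.

4138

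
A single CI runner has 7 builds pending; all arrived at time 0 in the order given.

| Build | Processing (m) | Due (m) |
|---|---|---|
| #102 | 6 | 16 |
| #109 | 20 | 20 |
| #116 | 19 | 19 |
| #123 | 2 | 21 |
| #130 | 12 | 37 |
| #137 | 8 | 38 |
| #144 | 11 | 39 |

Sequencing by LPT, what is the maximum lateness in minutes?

LPT (decreasing processing time): #109 #116 #130 #144 #137 #102 #123.
#109: 0→20, due 20, lateness 0
#116: 20→39, due 19, lateness 20
#130: 39→51, due 37, lateness 14
#144: 51→62, due 39, lateness 23
#137: 62→70, due 38, lateness 32
#102: 70→76, due 16, lateness 60
#123: 76→78, due 21, lateness 57
Maximum = 60.

60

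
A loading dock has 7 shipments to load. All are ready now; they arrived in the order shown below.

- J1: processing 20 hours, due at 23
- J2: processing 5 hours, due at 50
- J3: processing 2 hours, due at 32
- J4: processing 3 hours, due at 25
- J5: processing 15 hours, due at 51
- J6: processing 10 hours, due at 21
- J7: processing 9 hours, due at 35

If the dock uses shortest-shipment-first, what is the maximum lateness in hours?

41

SPT (increasing processing time): J3 J4 J2 J7 J6 J5 J1.
J3: 0→2, due 32, lateness -30
J4: 2→5, due 25, lateness -20
J2: 5→10, due 50, lateness -40
J7: 10→19, due 35, lateness -16
J6: 19→29, due 21, lateness 8
J5: 29→44, due 51, lateness -7
J1: 44→64, due 23, lateness 41
Maximum = 41.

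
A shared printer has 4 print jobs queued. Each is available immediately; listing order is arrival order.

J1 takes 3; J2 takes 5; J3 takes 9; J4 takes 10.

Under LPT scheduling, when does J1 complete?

LPT (decreasing processing time): J4 J3 J2 J1.
J4: 0→10
J3: 10→19
J2: 19→24
J1: 24→27

27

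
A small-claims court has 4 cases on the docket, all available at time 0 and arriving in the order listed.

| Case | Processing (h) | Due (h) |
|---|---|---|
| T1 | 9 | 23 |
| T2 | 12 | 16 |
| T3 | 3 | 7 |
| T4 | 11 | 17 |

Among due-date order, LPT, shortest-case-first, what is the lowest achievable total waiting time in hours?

38

EDD (increasing due date): T3 T2 T4 T1.
T3: waits 0, runs 0→3
T2: waits 3, runs 3→15
T4: waits 15, runs 15→26
T1: waits 26, runs 26→35
Sum = 0+3+15+26 = 44.
LPT (decreasing processing time): T2 T4 T1 T3.
T2: waits 0, runs 0→12
T4: waits 12, runs 12→23
T1: waits 23, runs 23→32
T3: waits 32, runs 32→35
Sum = 0+12+23+32 = 67.
SPT (increasing processing time): T3 T1 T4 T2.
T3: waits 0, runs 0→3
T1: waits 3, runs 3→12
T4: waits 12, runs 12→23
T2: waits 23, runs 23→35
Sum = 0+3+12+23 = 38.
EDD 44, LPT 67, SPT 38 → minimum 38.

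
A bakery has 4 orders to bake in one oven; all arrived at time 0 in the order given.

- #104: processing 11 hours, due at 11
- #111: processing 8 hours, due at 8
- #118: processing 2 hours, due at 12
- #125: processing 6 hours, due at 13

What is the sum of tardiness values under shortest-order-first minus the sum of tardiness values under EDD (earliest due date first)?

SPT (increasing processing time): #118 #125 #111 #104.
#118: 0→2, due 12, tardiness 0
#125: 2→8, due 13, tardiness 0
#111: 8→16, due 8, tardiness 8
#104: 16→27, due 11, tardiness 16
Sum = 0+0+8+16 = 24.
EDD (increasing due date): #111 #104 #118 #125.
#111: 0→8, due 8, tardiness 0
#104: 8→19, due 11, tardiness 8
#118: 19→21, due 12, tardiness 9
#125: 21→27, due 13, tardiness 14
Sum = 0+8+9+14 = 31.
Difference = 24 − 31 = -7.

-7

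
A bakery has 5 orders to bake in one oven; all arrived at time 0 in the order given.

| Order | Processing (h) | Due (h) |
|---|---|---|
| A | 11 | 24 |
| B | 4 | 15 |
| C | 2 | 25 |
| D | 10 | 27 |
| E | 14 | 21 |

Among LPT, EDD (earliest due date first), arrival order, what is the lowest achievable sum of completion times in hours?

LPT (decreasing processing time): E A D B C.
E: 0→14
A: 14→25
D: 25→35
B: 35→39
C: 39→41
Sum = 14+25+35+39+41 = 154.
EDD (increasing due date): B E A C D.
B: 0→4
E: 4→18
A: 18→29
C: 29→31
D: 31→41
Sum = 4+18+29+31+41 = 123.
FIFO (arrival order): A B C D E.
A: 0→11
B: 11→15
C: 15→17
D: 17→27
E: 27→41
Sum = 11+15+17+27+41 = 111.
LPT 154, EDD 123, FIFO 111 → minimum 111.

111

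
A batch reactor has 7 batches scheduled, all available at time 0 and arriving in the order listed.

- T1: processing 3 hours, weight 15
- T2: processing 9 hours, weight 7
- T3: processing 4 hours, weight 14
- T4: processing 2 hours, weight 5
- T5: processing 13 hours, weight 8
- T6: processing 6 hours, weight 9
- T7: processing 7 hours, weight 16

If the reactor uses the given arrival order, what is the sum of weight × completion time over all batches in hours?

1728

FIFO (arrival order): T1 T2 T3 T4 T5 T6 T7.
T1: finishes 3, weight 15, w·C = 45
T2: finishes 12, weight 7, w·C = 84
T3: finishes 16, weight 14, w·C = 224
T4: finishes 18, weight 5, w·C = 90
T5: finishes 31, weight 8, w·C = 248
T6: finishes 37, weight 9, w·C = 333
T7: finishes 44, weight 16, w·C = 704
Sum = 45+84+224+90+248+333+704 = 1728.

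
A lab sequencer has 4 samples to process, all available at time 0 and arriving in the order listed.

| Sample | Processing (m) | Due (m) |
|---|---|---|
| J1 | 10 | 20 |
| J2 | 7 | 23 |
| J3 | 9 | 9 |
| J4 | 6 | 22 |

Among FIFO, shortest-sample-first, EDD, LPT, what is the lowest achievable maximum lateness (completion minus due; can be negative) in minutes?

FIFO (arrival order): J1 J2 J3 J4.
J1: 0→10, due 20, lateness -10
J2: 10→17, due 23, lateness -6
J3: 17→26, due 9, lateness 17
J4: 26→32, due 22, lateness 10
Maximum = 17.
SPT (increasing processing time): J4 J2 J3 J1.
J4: 0→6, due 22, lateness -16
J2: 6→13, due 23, lateness -10
J3: 13→22, due 9, lateness 13
J1: 22→32, due 20, lateness 12
Maximum = 13.
EDD (increasing due date): J3 J1 J4 J2.
J3: 0→9, due 9, lateness 0
J1: 9→19, due 20, lateness -1
J4: 19→25, due 22, lateness 3
J2: 25→32, due 23, lateness 9
Maximum = 9.
LPT (decreasing processing time): J1 J3 J2 J4.
J1: 0→10, due 20, lateness -10
J3: 10→19, due 9, lateness 10
J2: 19→26, due 23, lateness 3
J4: 26→32, due 22, lateness 10
Maximum = 10.
FIFO 17, SPT 13, EDD 9, LPT 10 → minimum 9.

9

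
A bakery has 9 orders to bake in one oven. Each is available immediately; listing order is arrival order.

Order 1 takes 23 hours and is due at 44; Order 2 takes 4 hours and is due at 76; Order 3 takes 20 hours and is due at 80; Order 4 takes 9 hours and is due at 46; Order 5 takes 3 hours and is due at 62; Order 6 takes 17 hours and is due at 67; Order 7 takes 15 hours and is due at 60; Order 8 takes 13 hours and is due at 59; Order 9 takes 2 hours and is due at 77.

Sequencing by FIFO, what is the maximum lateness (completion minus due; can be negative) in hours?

FIFO (arrival order): Order 1 Order 2 Order 3 Order 4 Order 5 Order 6 Order 7 Order 8 Order 9.
Order 1: 0→23, due 44, lateness -21
Order 2: 23→27, due 76, lateness -49
Order 3: 27→47, due 80, lateness -33
Order 4: 47→56, due 46, lateness 10
Order 5: 56→59, due 62, lateness -3
Order 6: 59→76, due 67, lateness 9
Order 7: 76→91, due 60, lateness 31
Order 8: 91→104, due 59, lateness 45
Order 9: 104→106, due 77, lateness 29
Maximum = 45.

45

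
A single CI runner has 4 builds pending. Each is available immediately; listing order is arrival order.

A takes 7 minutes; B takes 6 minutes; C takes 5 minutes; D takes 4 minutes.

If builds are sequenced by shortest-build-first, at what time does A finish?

22

SPT (increasing processing time): D C B A.
D: 0→4
C: 4→9
B: 9→15
A: 15→22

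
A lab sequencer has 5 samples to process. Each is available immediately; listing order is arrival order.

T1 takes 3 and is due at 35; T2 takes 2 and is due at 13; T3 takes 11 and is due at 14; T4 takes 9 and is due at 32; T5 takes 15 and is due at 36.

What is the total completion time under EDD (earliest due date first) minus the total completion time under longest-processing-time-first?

-52

EDD (increasing due date): T2 T3 T4 T1 T5.
T2: 0→2
T3: 2→13
T4: 13→22
T1: 22→25
T5: 25→40
Sum = 2+13+22+25+40 = 102.
LPT (decreasing processing time): T5 T3 T4 T1 T2.
T5: 0→15
T3: 15→26
T4: 26→35
T1: 35→38
T2: 38→40
Sum = 15+26+35+38+40 = 154.
Difference = 102 − 154 = -52.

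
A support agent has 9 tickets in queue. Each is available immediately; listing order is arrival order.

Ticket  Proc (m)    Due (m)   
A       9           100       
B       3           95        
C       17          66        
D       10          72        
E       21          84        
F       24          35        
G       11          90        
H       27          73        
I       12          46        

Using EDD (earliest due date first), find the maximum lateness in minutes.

34

EDD (increasing due date): F I C D H E G B A.
F: 0→24, due 35, lateness -11
I: 24→36, due 46, lateness -10
C: 36→53, due 66, lateness -13
D: 53→63, due 72, lateness -9
H: 63→90, due 73, lateness 17
E: 90→111, due 84, lateness 27
G: 111→122, due 90, lateness 32
B: 122→125, due 95, lateness 30
A: 125→134, due 100, lateness 34
Maximum = 34.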